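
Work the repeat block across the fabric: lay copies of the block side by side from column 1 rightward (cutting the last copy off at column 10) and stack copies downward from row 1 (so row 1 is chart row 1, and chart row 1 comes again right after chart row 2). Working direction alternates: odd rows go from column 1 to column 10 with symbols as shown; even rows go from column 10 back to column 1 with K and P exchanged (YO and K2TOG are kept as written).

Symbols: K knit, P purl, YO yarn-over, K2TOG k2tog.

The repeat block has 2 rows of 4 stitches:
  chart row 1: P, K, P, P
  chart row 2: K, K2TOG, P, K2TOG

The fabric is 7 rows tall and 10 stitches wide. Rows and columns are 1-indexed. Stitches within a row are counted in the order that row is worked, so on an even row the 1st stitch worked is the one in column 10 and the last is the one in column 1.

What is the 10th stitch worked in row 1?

Result:
K

Derivation:
For row 1: chart row = ((1-1) mod 2) + 1 = 1; this is a RS (odd) row.
Chart row 1 tiled across columns 1-10: P K P P P K P P P K
RS row: no reversal, no swap; stitch n worked = column n.
Stitch 10 in working order -> K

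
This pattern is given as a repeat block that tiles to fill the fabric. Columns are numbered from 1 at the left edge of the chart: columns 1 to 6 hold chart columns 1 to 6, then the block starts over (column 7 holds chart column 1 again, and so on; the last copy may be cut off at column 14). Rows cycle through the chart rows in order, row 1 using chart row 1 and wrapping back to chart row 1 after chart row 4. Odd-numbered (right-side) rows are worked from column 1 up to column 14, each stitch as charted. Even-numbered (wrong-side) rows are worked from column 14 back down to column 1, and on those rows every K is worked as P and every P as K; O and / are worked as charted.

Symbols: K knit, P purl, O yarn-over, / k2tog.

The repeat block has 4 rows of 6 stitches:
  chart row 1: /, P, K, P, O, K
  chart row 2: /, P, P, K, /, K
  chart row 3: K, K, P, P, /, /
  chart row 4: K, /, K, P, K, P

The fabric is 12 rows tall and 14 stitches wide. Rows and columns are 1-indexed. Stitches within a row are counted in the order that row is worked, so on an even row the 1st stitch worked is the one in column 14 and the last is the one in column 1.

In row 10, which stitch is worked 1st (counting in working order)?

Stitch:
K

Derivation:
For row 10: chart row = ((10-1) mod 4) + 1 = 2; this is a WS (even) row.
Chart row 2 tiled across columns 1-14: / P P K / K / P P K / K / P
Wrong side: read the tiled row from column 14 down to 1 and exchange K with P (leave O, /).
Row 10 as worked: K / P / P K K / P / P K K /
The 1st stitch worked is K.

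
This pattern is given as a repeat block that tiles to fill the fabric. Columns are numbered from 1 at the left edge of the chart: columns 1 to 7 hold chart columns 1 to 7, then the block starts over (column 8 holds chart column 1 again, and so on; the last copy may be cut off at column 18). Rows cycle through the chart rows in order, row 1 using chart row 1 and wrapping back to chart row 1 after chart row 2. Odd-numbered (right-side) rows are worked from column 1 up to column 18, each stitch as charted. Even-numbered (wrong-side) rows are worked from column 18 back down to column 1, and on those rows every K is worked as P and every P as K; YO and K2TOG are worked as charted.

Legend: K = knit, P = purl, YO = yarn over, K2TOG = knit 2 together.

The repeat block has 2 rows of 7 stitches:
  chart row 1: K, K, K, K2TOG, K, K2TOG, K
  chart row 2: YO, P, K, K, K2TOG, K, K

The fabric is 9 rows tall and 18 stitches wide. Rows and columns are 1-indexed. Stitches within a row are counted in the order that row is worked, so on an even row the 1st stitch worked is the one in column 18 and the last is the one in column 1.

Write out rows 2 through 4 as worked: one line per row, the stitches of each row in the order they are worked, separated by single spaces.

Row 2: chart row 2, WS - tiled (columns 1-18): YO P K K K2TOG K K YO P K K K2TOG K K YO P K K; work from column 18 back to 1 with K<->P swapped.
Row 3: chart row 1, RS - tile across columns 1-18 and work as-is.
Row 4: chart row 2, WS - tiled (columns 1-18): YO P K K K2TOG K K YO P K K K2TOG K K YO P K K; work from column 18 back to 1 with K<->P swapped.

Result:
P P K YO P P K2TOG P P K YO P P K2TOG P P K YO
K K K K2TOG K K2TOG K K K K K2TOG K K2TOG K K K K K2TOG
P P K YO P P K2TOG P P K YO P P K2TOG P P K YO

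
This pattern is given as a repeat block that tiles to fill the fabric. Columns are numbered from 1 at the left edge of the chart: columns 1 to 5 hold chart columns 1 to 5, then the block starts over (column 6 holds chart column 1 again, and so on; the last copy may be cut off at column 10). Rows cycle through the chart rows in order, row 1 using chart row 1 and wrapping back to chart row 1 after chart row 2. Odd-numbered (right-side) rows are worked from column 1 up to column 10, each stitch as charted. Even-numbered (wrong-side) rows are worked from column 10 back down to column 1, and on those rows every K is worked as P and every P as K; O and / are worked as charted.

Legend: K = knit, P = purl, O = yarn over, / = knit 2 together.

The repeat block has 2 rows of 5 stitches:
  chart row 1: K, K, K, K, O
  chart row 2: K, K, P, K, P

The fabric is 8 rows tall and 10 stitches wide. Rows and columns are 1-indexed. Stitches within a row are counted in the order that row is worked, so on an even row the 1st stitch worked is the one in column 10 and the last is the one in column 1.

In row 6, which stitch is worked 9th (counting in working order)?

Row 6 uses chart row ((6-1) mod 2)+1 = 2. Row 6 is even, so WS.
Chart row 2 tiled across columns 1-10: K K P K P K K P K P
Wrong side: read the tiled row from column 10 down to 1 and exchange K with P (leave O, /).
Row 6 as worked: K P K P P K P K P P
Stitch 9 in working order -> P

== STITCH ==
P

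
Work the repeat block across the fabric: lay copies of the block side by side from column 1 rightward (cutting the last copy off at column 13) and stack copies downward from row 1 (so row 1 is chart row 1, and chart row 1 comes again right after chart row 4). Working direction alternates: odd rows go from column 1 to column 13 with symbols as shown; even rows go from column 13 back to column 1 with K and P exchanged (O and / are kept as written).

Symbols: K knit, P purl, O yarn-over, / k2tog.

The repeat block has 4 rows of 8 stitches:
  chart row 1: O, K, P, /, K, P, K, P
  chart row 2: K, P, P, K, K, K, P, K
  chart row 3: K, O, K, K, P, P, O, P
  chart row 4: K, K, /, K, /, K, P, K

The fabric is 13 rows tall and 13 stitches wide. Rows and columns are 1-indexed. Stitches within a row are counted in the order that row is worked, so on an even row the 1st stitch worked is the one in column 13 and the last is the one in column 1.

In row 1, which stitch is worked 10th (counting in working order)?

Stitch:
K

Derivation:
For row 1: chart row = ((1-1) mod 4) + 1 = 1; this is a RS (odd) row.
Chart row 1 tiled across columns 1-13: O K P / K P K P O K P / K
Right side: take the tiled row as-is (worked left to right from column 1).
Stitch 10 in working order -> K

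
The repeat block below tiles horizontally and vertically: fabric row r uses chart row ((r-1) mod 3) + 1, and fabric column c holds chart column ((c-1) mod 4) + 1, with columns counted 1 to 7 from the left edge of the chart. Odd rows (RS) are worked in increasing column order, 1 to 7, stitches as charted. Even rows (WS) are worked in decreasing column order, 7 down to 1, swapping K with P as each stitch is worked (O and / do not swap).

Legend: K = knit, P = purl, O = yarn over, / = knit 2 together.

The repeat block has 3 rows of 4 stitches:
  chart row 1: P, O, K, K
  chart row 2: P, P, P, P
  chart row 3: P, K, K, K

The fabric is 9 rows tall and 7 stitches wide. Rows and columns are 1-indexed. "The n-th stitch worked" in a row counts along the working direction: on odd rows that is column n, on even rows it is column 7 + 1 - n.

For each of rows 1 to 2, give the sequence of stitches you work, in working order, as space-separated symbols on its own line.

Row 1: chart row 1, RS - tile across columns 1-7 and work as-is.
Row 2: chart row 2, WS - tiled (columns 1-7): P P P P P P P; work from column 7 back to 1 with K<->P swapped.

Result:
P O K K P O K
K K K K K K K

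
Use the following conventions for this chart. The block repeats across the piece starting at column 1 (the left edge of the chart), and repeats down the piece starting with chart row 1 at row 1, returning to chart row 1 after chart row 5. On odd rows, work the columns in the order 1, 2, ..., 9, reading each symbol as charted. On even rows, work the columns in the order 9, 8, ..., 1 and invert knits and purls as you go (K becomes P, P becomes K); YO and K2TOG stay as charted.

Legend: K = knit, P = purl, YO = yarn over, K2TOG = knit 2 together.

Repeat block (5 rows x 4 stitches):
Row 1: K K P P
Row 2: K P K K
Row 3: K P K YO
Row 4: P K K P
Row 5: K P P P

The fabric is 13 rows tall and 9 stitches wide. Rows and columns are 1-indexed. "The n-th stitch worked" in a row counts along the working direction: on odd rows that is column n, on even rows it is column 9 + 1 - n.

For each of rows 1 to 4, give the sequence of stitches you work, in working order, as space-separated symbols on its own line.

Row 1: chart row 1, RS - tile across columns 1-9 and work as-is.
Row 2: chart row 2, WS - tiled (columns 1-9): K P K K K P K K K; work from column 9 back to 1 with K<->P swapped.
Row 3: chart row 3, RS - tile across columns 1-9 and work as-is.
Row 4: chart row 4, WS - tiled (columns 1-9): P K K P P K K P P; work from column 9 back to 1 with K<->P swapped.

Result:
K K P P K K P P K
P P P K P P P K P
K P K YO K P K YO K
K K P P K K P P K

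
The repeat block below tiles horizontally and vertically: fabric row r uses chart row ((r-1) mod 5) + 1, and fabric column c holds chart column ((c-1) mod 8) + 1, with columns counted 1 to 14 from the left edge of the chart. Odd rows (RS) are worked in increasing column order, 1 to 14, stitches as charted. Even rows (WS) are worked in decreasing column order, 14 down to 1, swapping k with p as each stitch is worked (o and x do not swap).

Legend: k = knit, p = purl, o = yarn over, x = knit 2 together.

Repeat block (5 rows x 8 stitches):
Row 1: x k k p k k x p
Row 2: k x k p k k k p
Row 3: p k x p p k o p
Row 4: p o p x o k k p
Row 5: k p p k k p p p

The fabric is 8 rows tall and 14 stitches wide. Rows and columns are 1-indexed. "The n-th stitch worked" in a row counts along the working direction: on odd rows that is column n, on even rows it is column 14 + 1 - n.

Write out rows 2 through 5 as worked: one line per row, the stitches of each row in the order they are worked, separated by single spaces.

Rows as worked:
p p k p x p k p p p k p x p
p k x p p k o p p k x p p k
p o x k o k k p p o x k o k
k p p k k p p p k p p k k p

Derivation:
Row 2: chart row 2, WS - tiled (columns 1-14): k x k p k k k p k x k p k k; work from column 14 back to 1 with k<->p swapped.
Row 3: chart row 3, RS - tile across columns 1-14 and work as-is.
Row 4: chart row 4, WS - tiled (columns 1-14): p o p x o k k p p o p x o k; work from column 14 back to 1 with k<->p swapped.
Row 5: chart row 5, RS - tile across columns 1-14 and work as-is.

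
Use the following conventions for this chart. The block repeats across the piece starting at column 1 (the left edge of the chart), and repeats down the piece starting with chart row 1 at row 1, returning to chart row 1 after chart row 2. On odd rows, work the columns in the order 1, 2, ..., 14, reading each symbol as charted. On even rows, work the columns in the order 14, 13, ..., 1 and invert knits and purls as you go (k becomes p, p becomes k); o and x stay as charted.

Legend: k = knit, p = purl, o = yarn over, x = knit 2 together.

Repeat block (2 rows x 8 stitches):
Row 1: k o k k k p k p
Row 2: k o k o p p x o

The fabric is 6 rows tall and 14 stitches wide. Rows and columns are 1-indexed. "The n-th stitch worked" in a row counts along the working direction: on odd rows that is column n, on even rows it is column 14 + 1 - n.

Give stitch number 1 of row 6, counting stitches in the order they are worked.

For row 6: chart row = ((6-1) mod 2) + 1 = 2; this is a WS (even) row.
Chart row 2 tiled across columns 1-14: k o k o p p x o k o k o p p
WS row: flip the tiled sequence (start at column 14) and apply k<->p; o and x stay.
Row 6 as worked: k k o p o p o x k k o p o p
The 1st stitch worked is k.

== STITCH ==
k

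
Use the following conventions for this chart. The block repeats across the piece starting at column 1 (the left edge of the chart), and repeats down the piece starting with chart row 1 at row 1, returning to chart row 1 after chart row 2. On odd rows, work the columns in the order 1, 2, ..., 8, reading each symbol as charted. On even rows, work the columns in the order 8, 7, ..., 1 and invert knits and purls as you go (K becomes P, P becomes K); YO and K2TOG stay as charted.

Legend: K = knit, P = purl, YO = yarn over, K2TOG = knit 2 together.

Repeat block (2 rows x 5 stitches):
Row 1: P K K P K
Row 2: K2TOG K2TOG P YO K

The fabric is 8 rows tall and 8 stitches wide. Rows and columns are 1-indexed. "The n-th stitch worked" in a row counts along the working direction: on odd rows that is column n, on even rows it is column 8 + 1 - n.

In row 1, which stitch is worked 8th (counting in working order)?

Row 1: (1-1) mod 2 = 0, so use chart row 1. Odd row -> RS.
Chart row 1 tiled across columns 1-8: P K K P K P K K
Right side: take the tiled row as-is (worked left to right from column 1).
The 8th stitch worked is K.

Stitch:
K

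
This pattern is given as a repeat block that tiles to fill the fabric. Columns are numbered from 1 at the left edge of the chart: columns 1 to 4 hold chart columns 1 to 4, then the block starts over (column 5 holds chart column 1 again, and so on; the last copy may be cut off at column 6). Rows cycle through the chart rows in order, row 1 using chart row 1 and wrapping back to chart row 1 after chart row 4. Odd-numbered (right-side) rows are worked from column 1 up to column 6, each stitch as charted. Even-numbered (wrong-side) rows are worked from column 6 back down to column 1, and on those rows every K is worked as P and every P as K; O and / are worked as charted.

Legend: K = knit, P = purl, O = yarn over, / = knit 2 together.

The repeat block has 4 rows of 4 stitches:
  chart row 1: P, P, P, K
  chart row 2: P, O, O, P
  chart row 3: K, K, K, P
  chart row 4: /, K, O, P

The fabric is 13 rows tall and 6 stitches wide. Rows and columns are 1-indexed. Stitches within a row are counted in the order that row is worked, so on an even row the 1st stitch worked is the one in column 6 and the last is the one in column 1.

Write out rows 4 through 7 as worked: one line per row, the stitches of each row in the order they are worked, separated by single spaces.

Row 4: chart row 4, WS - tiled (columns 1-6): / K O P / K; work from column 6 back to 1 with K<->P swapped.
Row 5: chart row 1, RS - tile across columns 1-6 and work as-is.
Row 6: chart row 2, WS - tiled (columns 1-6): P O O P P O; work from column 6 back to 1 with K<->P swapped.
Row 7: chart row 3, RS - tile across columns 1-6 and work as-is.

Rows as worked:
P / K O P /
P P P K P P
O K K O O K
K K K P K K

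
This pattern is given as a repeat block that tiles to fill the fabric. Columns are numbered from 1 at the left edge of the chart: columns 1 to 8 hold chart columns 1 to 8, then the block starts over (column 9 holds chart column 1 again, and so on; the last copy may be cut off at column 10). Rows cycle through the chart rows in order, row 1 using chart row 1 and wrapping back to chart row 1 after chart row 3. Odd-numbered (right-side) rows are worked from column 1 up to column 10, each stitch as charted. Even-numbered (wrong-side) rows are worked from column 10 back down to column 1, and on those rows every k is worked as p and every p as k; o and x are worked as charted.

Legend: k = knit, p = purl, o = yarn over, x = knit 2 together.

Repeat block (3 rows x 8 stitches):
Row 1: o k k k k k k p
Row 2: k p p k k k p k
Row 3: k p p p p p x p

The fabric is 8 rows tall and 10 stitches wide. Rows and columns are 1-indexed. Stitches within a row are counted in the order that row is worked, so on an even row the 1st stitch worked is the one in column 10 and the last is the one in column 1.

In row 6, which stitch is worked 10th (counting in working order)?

Result:
p

Derivation:
Row 6: (6-1) mod 3 = 2, so use chart row 3. Even row -> WS.
Chart row 3 tiled across columns 1-10: k p p p p p x p k p
Wrong side: read the tiled row from column 10 down to 1 and exchange k with p (leave o, x).
Row 6 as worked: k p k x k k k k k p
Stitch 10 in working order -> p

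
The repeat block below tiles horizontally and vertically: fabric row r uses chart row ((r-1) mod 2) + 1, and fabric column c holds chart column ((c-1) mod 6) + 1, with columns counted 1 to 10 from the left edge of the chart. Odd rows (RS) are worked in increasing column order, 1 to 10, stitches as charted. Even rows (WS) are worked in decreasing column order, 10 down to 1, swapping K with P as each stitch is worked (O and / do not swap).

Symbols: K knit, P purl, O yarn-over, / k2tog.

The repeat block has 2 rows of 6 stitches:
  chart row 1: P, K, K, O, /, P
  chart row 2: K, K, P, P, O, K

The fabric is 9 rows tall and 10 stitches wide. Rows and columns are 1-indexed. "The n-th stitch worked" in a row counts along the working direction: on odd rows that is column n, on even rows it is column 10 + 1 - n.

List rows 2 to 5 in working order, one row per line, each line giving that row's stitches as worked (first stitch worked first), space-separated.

Row 2: chart row 2, WS - tiled (columns 1-10): K K P P O K K K P P; work from column 10 back to 1 with K<->P swapped.
Row 3: chart row 1, RS - tile across columns 1-10 and work as-is.
Row 4: chart row 2, WS - tiled (columns 1-10): K K P P O K K K P P; work from column 10 back to 1 with K<->P swapped.
Row 5: chart row 1, RS - tile across columns 1-10 and work as-is.

Result:
K K P P P O K K P P
P K K O / P P K K O
K K P P P O K K P P
P K K O / P P K K O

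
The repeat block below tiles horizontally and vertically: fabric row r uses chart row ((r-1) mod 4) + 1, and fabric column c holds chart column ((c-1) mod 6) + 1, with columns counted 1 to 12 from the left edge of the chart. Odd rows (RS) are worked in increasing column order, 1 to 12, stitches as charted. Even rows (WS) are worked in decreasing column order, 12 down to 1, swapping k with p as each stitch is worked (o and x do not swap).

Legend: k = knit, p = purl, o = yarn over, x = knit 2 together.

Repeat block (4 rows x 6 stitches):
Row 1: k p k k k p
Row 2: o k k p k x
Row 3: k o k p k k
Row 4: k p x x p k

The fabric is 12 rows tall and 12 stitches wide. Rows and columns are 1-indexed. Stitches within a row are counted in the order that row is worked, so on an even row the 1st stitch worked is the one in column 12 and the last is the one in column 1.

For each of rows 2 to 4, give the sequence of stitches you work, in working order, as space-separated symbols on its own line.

Row 2: chart row 2, WS - tiled (columns 1-12): o k k p k x o k k p k x; work from column 12 back to 1 with k<->p swapped.
Row 3: chart row 3, RS - tile across columns 1-12 and work as-is.
Row 4: chart row 4, WS - tiled (columns 1-12): k p x x p k k p x x p k; work from column 12 back to 1 with k<->p swapped.

== ROWS AS WORKED ==
x p k p p o x p k p p o
k o k p k k k o k p k k
p k x x k p p k x x k p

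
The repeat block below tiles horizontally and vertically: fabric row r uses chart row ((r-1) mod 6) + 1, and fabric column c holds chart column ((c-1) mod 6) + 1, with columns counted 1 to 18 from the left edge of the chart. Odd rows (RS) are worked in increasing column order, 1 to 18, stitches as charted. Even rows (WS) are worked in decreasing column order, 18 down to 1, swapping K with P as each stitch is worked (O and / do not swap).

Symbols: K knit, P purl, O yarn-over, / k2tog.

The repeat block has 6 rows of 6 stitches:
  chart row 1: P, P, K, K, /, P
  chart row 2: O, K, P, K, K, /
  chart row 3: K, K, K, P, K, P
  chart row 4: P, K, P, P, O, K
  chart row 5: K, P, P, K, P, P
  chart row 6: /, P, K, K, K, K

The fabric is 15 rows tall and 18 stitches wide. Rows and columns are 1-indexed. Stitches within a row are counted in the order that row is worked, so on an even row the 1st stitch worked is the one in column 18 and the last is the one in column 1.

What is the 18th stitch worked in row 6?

Row 6: (6-1) mod 6 = 5, so use chart row 6. Even row -> WS.
Chart row 6 tiled across columns 1-18: / P K K K K / P K K K K / P K K K K
WS: work from column 18 back to column 1 (reverse the tiled row), swapping K<->P (O and / unchanged).
Row 6 as worked: P P P P K / P P P P K / P P P P K /
Counting 18 along the worked row gives /.

Stitch:
/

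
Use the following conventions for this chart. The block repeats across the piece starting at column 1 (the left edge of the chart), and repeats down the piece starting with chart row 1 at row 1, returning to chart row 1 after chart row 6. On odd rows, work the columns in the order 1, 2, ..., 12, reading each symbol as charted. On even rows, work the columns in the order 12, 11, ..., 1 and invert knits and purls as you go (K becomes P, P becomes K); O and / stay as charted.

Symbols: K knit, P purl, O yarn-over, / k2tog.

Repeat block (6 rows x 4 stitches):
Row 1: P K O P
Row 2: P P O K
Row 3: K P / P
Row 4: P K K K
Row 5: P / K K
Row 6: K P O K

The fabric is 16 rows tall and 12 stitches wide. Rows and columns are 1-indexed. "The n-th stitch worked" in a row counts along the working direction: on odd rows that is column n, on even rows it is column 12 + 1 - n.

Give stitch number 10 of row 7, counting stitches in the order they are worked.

Stitch:
K

Derivation:
Row 7: (7-1) mod 6 = 0, so use chart row 1. Odd row -> RS.
Chart row 1 tiled across columns 1-12: P K O P P K O P P K O P
RS: work column 1 to column 12, symbols as charted — the tiled row is the row as worked.
Stitch 10 in working order -> K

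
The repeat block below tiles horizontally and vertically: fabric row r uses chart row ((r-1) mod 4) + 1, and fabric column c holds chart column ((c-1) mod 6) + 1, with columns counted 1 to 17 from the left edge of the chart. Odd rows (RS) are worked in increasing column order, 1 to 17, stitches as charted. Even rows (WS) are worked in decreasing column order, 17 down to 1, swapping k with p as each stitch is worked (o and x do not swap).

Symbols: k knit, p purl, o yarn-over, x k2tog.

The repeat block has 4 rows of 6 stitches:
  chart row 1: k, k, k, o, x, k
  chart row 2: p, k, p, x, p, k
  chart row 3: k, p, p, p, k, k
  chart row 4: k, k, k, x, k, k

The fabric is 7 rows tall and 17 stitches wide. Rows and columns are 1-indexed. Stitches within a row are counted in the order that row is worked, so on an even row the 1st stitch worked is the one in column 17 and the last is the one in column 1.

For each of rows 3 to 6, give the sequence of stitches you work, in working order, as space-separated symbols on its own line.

Row 3: chart row 3, RS - tile across columns 1-17 and work as-is.
Row 4: chart row 4, WS - tiled (columns 1-17): k k k x k k k k k x k k k k k x k; work from column 17 back to 1 with k<->p swapped.
Row 5: chart row 1, RS - tile across columns 1-17 and work as-is.
Row 6: chart row 2, WS - tiled (columns 1-17): p k p x p k p k p x p k p k p x p; work from column 17 back to 1 with k<->p swapped.

Rows as worked:
k p p p k k k p p p k k k p p p k
p x p p p p p x p p p p p x p p p
k k k o x k k k k o x k k k k o x
k x k p k p k x k p k p k x k p k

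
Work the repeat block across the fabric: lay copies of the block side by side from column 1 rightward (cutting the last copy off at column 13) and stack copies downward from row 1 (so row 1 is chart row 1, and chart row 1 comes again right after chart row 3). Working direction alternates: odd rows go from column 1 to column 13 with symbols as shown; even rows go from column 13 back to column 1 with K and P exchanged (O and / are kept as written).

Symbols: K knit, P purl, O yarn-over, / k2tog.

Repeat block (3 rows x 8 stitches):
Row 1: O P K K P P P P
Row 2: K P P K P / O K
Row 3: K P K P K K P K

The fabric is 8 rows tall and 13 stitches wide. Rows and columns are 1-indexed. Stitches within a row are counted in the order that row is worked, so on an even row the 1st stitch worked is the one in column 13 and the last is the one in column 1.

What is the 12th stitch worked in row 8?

Row 8 uses chart row ((8-1) mod 3)+1 = 2. Row 8 is even, so WS.
Chart row 2 tiled across columns 1-13: K P P K P / O K K P P K P
WS row: flip the tiled sequence (start at column 13) and apply K<->P; O and / stay.
Row 8 as worked: K P K K P P O / K P K K P
Stitch 12 in working order -> K

== STITCH ==
K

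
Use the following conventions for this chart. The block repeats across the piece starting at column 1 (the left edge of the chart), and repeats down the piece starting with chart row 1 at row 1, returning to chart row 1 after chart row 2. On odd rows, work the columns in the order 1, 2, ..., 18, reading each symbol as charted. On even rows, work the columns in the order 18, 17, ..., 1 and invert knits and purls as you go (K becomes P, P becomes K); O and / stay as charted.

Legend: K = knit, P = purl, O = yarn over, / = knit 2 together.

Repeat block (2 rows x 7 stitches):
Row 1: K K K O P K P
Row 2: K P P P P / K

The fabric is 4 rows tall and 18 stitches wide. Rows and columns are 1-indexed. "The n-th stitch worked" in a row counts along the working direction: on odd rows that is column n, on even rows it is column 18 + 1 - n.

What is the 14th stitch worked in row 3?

== STITCH ==
P

Derivation:
Row 3: (3-1) mod 2 = 0, so use chart row 1. Odd row -> RS.
Chart row 1 tiled across columns 1-18: K K K O P K P K K K O P K P K K K O
RS: work column 1 to column 18, symbols as charted — the tiled row is the row as worked.
The 14th stitch worked is P.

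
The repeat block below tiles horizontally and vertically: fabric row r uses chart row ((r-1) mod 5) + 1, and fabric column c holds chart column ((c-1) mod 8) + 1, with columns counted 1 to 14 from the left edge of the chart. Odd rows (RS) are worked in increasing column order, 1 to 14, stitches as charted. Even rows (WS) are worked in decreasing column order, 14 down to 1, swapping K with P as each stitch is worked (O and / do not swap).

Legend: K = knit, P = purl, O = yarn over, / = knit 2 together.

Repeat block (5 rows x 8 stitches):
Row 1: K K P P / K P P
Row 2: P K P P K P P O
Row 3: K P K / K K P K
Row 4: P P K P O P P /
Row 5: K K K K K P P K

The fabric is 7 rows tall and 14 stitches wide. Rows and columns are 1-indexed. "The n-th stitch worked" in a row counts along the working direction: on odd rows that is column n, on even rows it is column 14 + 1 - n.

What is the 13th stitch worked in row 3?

Row 3 uses chart row ((3-1) mod 5)+1 = 3. Row 3 is odd, so RS.
Chart row 3 tiled across columns 1-14: K P K / K K P K K P K / K K
RS: work column 1 to column 14, symbols as charted — the tiled row is the row as worked.
The 13th stitch worked is K.

Result:
K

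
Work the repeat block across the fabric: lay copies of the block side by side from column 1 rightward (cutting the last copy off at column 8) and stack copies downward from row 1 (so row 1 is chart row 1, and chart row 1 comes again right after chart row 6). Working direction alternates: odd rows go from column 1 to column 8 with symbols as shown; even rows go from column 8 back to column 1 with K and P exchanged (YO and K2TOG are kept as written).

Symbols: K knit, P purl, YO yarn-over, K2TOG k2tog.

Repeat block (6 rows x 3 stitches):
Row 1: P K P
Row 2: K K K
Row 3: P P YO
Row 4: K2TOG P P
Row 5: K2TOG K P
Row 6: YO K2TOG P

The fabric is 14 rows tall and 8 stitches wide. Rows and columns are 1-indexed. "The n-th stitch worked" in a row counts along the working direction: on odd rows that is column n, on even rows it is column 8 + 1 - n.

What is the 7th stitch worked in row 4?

Row 4 uses chart row ((4-1) mod 6)+1 = 4. Row 4 is even, so WS.
Chart row 4 tiled across columns 1-8: K2TOG P P K2TOG P P K2TOG P
Wrong side: read the tiled row from column 8 down to 1 and exchange K with P (leave YO, K2TOG).
Row 4 as worked: K K2TOG K K K2TOG K K K2TOG
Stitch 7 in working order -> K

== STITCH ==
K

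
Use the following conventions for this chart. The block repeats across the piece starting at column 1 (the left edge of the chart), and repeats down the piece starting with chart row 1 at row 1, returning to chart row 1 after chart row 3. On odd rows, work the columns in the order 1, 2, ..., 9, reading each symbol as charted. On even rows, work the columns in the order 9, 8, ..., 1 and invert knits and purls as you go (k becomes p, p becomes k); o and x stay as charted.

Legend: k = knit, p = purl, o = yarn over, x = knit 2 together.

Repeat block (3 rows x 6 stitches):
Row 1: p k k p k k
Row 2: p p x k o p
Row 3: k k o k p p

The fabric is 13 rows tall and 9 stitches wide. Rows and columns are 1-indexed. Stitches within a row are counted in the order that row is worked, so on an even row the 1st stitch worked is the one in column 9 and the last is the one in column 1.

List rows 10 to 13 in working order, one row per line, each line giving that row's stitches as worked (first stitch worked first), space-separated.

Rows as worked:
p p k p p k p p k
p p x k o p p p x
o p p k k p o p p
p k k p k k p k k

Derivation:
Row 10: chart row 1, WS - tiled (columns 1-9): p k k p k k p k k; work from column 9 back to 1 with k<->p swapped.
Row 11: chart row 2, RS - tile across columns 1-9 and work as-is.
Row 12: chart row 3, WS - tiled (columns 1-9): k k o k p p k k o; work from column 9 back to 1 with k<->p swapped.
Row 13: chart row 1, RS - tile across columns 1-9 and work as-is.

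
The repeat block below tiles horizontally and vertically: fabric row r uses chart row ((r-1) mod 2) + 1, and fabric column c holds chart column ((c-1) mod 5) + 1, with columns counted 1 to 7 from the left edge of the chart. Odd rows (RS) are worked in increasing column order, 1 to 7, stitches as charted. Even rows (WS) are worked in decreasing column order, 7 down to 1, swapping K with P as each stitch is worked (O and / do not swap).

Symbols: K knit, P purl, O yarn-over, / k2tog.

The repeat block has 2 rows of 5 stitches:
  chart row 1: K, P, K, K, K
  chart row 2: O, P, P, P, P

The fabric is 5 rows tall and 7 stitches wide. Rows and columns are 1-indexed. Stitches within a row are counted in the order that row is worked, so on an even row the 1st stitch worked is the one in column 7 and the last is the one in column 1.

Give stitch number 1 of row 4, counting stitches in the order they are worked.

Stitch:
K

Derivation:
Row 4: (4-1) mod 2 = 1, so use chart row 2. Even row -> WS.
Chart row 2 tiled across columns 1-7: O P P P P O P
WS: work from column 7 back to column 1 (reverse the tiled row), swapping K<->P (O and / unchanged).
Row 4 as worked: K O K K K K O
Stitch 1 in working order -> K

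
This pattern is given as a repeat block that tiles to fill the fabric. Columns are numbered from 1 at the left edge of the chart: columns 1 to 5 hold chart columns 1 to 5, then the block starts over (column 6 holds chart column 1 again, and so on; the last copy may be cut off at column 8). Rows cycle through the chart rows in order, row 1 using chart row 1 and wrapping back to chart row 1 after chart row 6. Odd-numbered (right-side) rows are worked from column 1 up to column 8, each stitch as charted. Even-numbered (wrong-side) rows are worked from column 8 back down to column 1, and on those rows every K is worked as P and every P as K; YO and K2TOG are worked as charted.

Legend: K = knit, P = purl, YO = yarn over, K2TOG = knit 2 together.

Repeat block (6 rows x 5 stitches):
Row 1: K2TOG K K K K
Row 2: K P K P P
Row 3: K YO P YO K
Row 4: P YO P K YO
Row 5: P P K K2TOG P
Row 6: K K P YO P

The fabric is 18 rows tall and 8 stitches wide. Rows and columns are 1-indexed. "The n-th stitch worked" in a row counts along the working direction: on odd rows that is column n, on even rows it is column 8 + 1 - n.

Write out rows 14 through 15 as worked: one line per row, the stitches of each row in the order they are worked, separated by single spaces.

Row 14: chart row 2, WS - tiled (columns 1-8): K P K P P K P K; work from column 8 back to 1 with K<->P swapped.
Row 15: chart row 3, RS - tile across columns 1-8 and work as-is.

Rows as worked:
P K P K K P K P
K YO P YO K K YO P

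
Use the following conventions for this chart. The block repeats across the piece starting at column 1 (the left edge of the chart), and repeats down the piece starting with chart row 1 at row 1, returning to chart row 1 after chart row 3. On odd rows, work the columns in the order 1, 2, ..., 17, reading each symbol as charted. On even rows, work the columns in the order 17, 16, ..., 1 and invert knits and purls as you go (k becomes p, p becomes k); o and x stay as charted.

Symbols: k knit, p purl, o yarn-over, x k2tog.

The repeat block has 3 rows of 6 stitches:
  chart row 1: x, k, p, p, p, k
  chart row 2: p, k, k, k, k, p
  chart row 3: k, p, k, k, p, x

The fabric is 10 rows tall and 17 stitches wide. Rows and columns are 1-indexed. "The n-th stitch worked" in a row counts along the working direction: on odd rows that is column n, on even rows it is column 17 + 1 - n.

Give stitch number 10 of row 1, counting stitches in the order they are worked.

For row 1: chart row = ((1-1) mod 3) + 1 = 1; this is a RS (odd) row.
Chart row 1 tiled across columns 1-17: x k p p p k x k p p p k x k p p p
RS row: no reversal, no swap; stitch n worked = column n.
Stitch 10 in working order -> p

== STITCH ==
p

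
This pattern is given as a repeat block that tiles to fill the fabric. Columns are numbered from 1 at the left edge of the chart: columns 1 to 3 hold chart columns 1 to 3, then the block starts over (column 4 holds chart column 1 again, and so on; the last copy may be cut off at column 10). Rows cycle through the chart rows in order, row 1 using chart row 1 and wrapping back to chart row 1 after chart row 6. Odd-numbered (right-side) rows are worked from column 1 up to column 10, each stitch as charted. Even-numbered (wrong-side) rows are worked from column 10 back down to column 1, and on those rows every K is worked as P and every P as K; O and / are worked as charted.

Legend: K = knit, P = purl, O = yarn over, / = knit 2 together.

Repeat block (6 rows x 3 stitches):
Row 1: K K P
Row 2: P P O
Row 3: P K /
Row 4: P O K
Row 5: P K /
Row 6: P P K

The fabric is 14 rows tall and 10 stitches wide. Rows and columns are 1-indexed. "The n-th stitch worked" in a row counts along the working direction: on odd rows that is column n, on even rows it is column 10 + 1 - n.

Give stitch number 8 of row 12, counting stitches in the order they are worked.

Stitch:
P

Derivation:
Row 12 uses chart row ((12-1) mod 6)+1 = 6. Row 12 is even, so WS.
Chart row 6 tiled across columns 1-10: P P K P P K P P K P
WS row: flip the tiled sequence (start at column 10) and apply K<->P; O and / stay.
Row 12 as worked: K P K K P K K P K K
Stitch 8 in working order -> P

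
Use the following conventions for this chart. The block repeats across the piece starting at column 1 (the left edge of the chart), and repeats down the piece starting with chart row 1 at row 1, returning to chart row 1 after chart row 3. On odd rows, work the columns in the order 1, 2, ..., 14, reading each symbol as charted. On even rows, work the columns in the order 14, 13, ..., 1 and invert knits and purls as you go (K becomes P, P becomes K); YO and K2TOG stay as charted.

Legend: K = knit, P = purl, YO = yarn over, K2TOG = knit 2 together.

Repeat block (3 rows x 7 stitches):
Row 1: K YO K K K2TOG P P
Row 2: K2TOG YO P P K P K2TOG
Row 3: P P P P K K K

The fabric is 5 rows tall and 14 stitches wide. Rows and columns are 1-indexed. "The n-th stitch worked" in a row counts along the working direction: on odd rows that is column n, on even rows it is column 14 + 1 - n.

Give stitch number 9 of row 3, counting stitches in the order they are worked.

Row 3: (3-1) mod 3 = 2, so use chart row 3. Odd row -> RS.
Chart row 3 tiled across columns 1-14: P P P P K K K P P P P K K K
RS row: no reversal, no swap; stitch n worked = column n.
The 9th stitch worked is P.

Stitch:
P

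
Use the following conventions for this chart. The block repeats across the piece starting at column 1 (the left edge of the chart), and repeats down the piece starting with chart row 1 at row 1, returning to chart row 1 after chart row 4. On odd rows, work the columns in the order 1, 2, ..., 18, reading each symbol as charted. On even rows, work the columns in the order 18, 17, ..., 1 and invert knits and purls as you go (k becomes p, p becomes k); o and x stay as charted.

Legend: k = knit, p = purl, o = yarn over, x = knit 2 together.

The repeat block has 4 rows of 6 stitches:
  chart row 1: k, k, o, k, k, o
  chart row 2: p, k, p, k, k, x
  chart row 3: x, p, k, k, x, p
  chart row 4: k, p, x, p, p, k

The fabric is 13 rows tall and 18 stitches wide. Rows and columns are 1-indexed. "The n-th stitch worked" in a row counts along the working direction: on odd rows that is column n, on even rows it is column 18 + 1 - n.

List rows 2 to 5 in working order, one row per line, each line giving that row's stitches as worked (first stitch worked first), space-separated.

Rows as worked:
x p p k p k x p p k p k x p p k p k
x p k k x p x p k k x p x p k k x p
p k k x k p p k k x k p p k k x k p
k k o k k o k k o k k o k k o k k o

Derivation:
Row 2: chart row 2, WS - tiled (columns 1-18): p k p k k x p k p k k x p k p k k x; work from column 18 back to 1 with k<->p swapped.
Row 3: chart row 3, RS - tile across columns 1-18 and work as-is.
Row 4: chart row 4, WS - tiled (columns 1-18): k p x p p k k p x p p k k p x p p k; work from column 18 back to 1 with k<->p swapped.
Row 5: chart row 1, RS - tile across columns 1-18 and work as-is.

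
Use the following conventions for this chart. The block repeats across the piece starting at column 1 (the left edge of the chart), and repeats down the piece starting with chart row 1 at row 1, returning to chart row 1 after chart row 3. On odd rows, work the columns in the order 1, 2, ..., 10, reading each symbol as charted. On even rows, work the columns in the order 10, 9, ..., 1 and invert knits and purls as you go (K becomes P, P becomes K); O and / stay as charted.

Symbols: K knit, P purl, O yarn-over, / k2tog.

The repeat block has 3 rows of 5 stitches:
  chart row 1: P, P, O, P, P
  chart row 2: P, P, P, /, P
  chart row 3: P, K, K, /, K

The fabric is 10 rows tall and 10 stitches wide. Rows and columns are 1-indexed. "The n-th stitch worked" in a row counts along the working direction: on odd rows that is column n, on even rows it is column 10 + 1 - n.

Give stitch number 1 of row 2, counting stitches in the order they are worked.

Result:
K

Derivation:
For row 2: chart row = ((2-1) mod 3) + 1 = 2; this is a WS (even) row.
Chart row 2 tiled across columns 1-10: P P P / P P P P / P
WS: work from column 10 back to column 1 (reverse the tiled row), swapping K<->P (O and / unchanged).
Row 2 as worked: K / K K K K / K K K
The 1st stitch worked is K.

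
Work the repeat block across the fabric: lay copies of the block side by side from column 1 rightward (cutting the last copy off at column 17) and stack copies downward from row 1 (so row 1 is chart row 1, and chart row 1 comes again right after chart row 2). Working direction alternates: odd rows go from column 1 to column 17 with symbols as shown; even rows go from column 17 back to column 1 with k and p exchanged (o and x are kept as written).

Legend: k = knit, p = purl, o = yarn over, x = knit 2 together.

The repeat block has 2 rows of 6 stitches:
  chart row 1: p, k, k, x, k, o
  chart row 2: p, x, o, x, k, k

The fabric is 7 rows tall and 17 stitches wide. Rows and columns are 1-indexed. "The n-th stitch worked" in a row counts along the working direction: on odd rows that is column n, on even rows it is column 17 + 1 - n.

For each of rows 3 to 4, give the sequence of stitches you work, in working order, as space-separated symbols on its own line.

Result:
p k k x k o p k k x k o p k k x k
p x o x k p p x o x k p p x o x k

Derivation:
Row 3: chart row 1, RS - tile across columns 1-17 and work as-is.
Row 4: chart row 2, WS - tiled (columns 1-17): p x o x k k p x o x k k p x o x k; work from column 17 back to 1 with k<->p swapped.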